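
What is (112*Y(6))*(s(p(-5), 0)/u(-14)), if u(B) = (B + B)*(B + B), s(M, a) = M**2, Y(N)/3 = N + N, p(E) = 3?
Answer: 324/7 ≈ 46.286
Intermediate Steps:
Y(N) = 6*N (Y(N) = 3*(N + N) = 3*(2*N) = 6*N)
u(B) = 4*B**2 (u(B) = (2*B)*(2*B) = 4*B**2)
(112*Y(6))*(s(p(-5), 0)/u(-14)) = (112*(6*6))*(3**2/((4*(-14)**2))) = (112*36)*(9/((4*196))) = 4032*(9/784) = 324/7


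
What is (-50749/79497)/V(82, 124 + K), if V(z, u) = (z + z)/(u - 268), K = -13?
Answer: 7967593/13037508 ≈ 0.61113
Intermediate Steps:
V(z, u) = 2*z/(-268 + u) (V(z, u) = (2*z)/(-268 + u) = 2*z/(-268 + u))
(-50749/79497)/V(82, 124 + K) = (-50749/79497)/((2*82/(-268 + (124 - 13)))) = (-50749*1/79497)/((2*82/(-268 + 111))) = -50749/(79497*(2*82/(-157))) = -50749/(79497*(2*82*(-1/157))) = -50749/(79497*(-164/157)) = -50749/79497*(-157/164) = 7967593/13037508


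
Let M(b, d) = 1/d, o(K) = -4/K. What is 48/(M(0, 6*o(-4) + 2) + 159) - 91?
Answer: -115459/1273 ≈ -90.698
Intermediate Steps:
48/(M(0, 6*o(-4) + 2) + 159) - 91 = 48/(1/(6*(-4/(-4)) + 2) + 159) - 91 = 48/(1/(6*(-4*(-¼)) + 2) + 159) - 91 = 48/(1/(6*1 + 2) + 159) - 91 = 48/(1/(6 + 2) + 159) - 91 = 48/(1/8 + 159) - 91 = 48/(⅛ + 159) - 91 = 48/(1273/8) - 91 = 48*(8/1273) - 91 = 384/1273 - 91 = -115459/1273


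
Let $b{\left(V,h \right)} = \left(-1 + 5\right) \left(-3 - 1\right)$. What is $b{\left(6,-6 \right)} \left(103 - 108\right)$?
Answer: $80$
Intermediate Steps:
$b{\left(V,h \right)} = -16$ ($b{\left(V,h \right)} = 4 \left(-4\right) = -16$)
$b{\left(6,-6 \right)} \left(103 - 108\right) = - 16 \left(103 - 108\right) = \left(-16\right) \left(-5\right) = 80$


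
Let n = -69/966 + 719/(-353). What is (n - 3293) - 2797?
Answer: -30107199/4942 ≈ -6092.1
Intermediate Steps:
n = -10419/4942 (n = -69*1/966 + 719*(-1/353) = -1/14 - 719/353 = -10419/4942 ≈ -2.1083)
(n - 3293) - 2797 = (-10419/4942 - 3293) - 2797 = -16284425/4942 - 2797 = -30107199/4942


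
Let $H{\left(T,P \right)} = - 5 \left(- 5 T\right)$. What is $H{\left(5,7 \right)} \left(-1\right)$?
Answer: $-125$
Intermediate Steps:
$H{\left(T,P \right)} = 25 T$
$H{\left(5,7 \right)} \left(-1\right) = 25 \cdot 5 \left(-1\right) = 125 \left(-1\right) = -125$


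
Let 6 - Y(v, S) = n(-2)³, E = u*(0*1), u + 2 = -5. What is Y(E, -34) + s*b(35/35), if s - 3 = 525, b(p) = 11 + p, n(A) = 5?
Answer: 6217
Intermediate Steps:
u = -7 (u = -2 - 5 = -7)
E = 0 (E = -0 = -7*0 = 0)
s = 528 (s = 3 + 525 = 528)
Y(v, S) = -119 (Y(v, S) = 6 - 1*5³ = 6 - 1*125 = 6 - 125 = -119)
Y(E, -34) + s*b(35/35) = -119 + 528*(11 + 35/35) = -119 + 528*(11 + 35*(1/35)) = -119 + 528*(11 + 1) = -119 + 528*12 = -119 + 6336 = 6217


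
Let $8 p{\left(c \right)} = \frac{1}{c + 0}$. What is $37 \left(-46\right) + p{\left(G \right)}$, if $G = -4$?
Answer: $- \frac{54465}{32} \approx -1702.0$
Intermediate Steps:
$p{\left(c \right)} = \frac{1}{8 c}$ ($p{\left(c \right)} = \frac{1}{8 \left(c + 0\right)} = \frac{1}{8 c}$)
$37 \left(-46\right) + p{\left(G \right)} = 37 \left(-46\right) + \frac{1}{8 \left(-4\right)} = -1702 + \frac{1}{8} \left(- \frac{1}{4}\right) = -1702 - \frac{1}{32} = - \frac{54465}{32}$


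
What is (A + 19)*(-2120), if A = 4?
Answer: -48760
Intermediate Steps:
(A + 19)*(-2120) = (4 + 19)*(-2120) = 23*(-2120) = -48760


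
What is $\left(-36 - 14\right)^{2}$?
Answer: $2500$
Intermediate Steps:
$\left(-36 - 14\right)^{2} = \left(-50\right)^{2} = 2500$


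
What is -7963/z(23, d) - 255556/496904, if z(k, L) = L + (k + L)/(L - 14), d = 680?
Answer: -18589024735/1522886534 ≈ -12.206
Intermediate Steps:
z(k, L) = L + (L + k)/(-14 + L)
-7963/z(23, d) - 255556/496904 = -7963*(-14 + 680)/(23 + 680² - 13*680) - 255556/496904 = -7963*666/(23 + 462400 - 8840) - 255556*1/496904 = -7963/((1/666)*453583) - 63889/124226 = -7963/12259/18 - 63889/124226 = -7963*18/12259 - 63889/124226 = -143334/12259 - 63889/124226 = -18589024735/1522886534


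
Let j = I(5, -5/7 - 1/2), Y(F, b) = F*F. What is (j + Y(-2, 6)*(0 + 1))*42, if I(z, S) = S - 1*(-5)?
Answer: 327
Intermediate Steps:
Y(F, b) = F**2
I(z, S) = 5 + S (I(z, S) = S + 5 = 5 + S)
j = 53/14 (j = 5 + (-5/7 - 1/2) = 5 - 17/14 = 53/14 ≈ 3.7857)
(j + Y(-2, 6)*(0 + 1))*42 = (53/14 + (-2)**2*(0 + 1))*42 = (53/14 + 4*1)*42 = (53/14 + 4)*42 = (109/14)*42 = 327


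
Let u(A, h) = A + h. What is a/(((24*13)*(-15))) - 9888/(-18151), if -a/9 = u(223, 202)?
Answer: 2571187/1887704 ≈ 1.3621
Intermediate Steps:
a = -3825 (a = -9*(223 + 202) = -9*425 = -3825)
a/(((24*13)*(-15))) - 9888/(-18151) = -3825/((24*13)*(-15)) - 9888/(-18151) = -3825/(312*(-15)) - 9888*(-1/18151) = -3825/(-4680) + 9888/18151 = -3825*(-1/4680) + 9888/18151 = 85/104 + 9888/18151 = 2571187/1887704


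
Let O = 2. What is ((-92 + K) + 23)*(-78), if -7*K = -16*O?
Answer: 35178/7 ≈ 5025.4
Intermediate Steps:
K = 32/7 (K = -(-16)*2/7 = -⅐*(-32) = 32/7 ≈ 4.5714)
((-92 + K) + 23)*(-78) = ((-92 + 32/7) + 23)*(-78) = (-612/7 + 23)*(-78) = -451/7*(-78) = 35178/7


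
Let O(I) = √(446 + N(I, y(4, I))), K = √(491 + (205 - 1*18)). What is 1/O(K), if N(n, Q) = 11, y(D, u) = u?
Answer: √457/457 ≈ 0.046778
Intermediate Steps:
K = √678 (K = √(491 + (205 - 18)) = √(491 + 187) = √678 ≈ 26.038)
O(I) = √457 (O(I) = √(446 + 11) = √457)
1/O(K) = 1/(√457) = √457/457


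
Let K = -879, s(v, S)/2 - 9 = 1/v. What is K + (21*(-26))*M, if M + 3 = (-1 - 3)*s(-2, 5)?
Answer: 37887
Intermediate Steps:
s(v, S) = 18 + 2/v
M = -71 (M = -3 + (-1 - 3)*(18 + 2/(-2)) = -3 - 4*(18 + 2*(-½)) = -3 - 4*(18 - 1) = -3 - 4*17 = -3 - 68 = -71)
K + (21*(-26))*M = -879 + (21*(-26))*(-71) = -879 - 546*(-71) = -879 + 38766 = 37887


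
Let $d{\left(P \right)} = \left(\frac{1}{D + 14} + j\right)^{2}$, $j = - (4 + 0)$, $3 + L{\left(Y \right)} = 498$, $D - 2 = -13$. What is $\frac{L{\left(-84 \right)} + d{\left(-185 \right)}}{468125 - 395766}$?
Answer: $\frac{4576}{651231} \approx 0.0070267$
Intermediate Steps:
$D = -11$ ($D = 2 - 13 = -11$)
$L{\left(Y \right)} = 495$ ($L{\left(Y \right)} = -3 + 498 = 495$)
$j = -4$ ($j = \left(-1\right) 4 = -4$)
$d{\left(P \right)} = \frac{121}{9}$ ($d{\left(P \right)} = \left(\frac{1}{-11 + 14} - 4\right)^{2} = \left(\frac{1}{3} - 4\right)^{2} = \left(- \frac{11}{3}\right)^{2} = \frac{121}{9}$)
$\frac{L{\left(-84 \right)} + d{\left(-185 \right)}}{468125 - 395766} = \frac{495 + \frac{121}{9}}{468125 - 395766} = \frac{4576}{9 \cdot 72359} = \frac{4576}{9} \cdot \frac{1}{72359} = \frac{4576}{651231}$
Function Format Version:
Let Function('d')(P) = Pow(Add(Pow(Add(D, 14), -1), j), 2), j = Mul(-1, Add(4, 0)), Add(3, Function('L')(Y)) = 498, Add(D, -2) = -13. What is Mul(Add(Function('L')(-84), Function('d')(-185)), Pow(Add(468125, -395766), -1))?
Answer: Rational(4576, 651231) ≈ 0.0070267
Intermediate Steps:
D = -11 (D = Add(2, -13) = -11)
Function('L')(Y) = 495 (Function('L')(Y) = Add(-3, 498) = 495)
j = -4 (j = Mul(-1, 4) = -4)
Function('d')(P) = Rational(121, 9) (Function('d')(P) = Pow(Add(Pow(Add(-11, 14), -1), -4), 2) = Pow(Add(Pow(3, -1), -4), 2) = Pow(Add(Rational(1, 3), -4), 2) = Pow(Rational(-11, 3), 2) = Rational(121, 9))
Mul(Add(Function('L')(-84), Function('d')(-185)), Pow(Add(468125, -395766), -1)) = Mul(Add(495, Rational(121, 9)), Pow(Add(468125, -395766), -1)) = Mul(Rational(4576, 9), Pow(72359, -1)) = Mul(Rational(4576, 9), Rational(1, 72359)) = Rational(4576, 651231)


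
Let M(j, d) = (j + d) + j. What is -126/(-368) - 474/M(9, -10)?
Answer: -10839/184 ≈ -58.908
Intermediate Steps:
M(j, d) = d + 2*j (M(j, d) = (d + j) + j = d + 2*j)
-126/(-368) - 474/M(9, -10) = -126/(-368) - 474/(-10 + 2*9) = -126*(-1/368) - 474/(-10 + 18) = 63/184 - 474/8 = 63/184 - 474*⅛ = 63/184 - 237/4 = -10839/184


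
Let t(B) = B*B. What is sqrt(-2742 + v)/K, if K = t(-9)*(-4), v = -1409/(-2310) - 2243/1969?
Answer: -I*sqrt(468901132902510)/133970760 ≈ -0.16163*I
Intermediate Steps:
t(B) = B**2
v = -218819/413490 (v = -1409*(-1/2310) - 2243*1/1969 = 1409/2310 - 2243/1969 = -218819/413490 ≈ -0.52920)
K = -324 (K = (-9)**2*(-4) = 81*(-4) = -324)
sqrt(-2742 + v)/K = sqrt(-2742 - 218819/413490)/(-324) = sqrt(-1134008399/413490)*(-1/324) = (I*sqrt(468901132902510)/413490)*(-1/324) = -I*sqrt(468901132902510)/133970760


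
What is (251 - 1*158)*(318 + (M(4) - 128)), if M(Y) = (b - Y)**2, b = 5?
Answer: 17763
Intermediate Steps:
M(Y) = (5 - Y)**2
(251 - 1*158)*(318 + (M(4) - 128)) = (251 - 1*158)*(318 + ((-5 + 4)**2 - 128)) = (251 - 158)*(318 + ((-1)**2 - 128)) = 93*(318 + (1 - 128)) = 93*(318 - 127) = 93*191 = 17763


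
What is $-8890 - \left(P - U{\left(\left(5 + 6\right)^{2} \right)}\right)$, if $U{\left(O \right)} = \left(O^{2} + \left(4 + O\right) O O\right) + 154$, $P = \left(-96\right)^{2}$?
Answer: $1826814$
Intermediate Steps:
$P = 9216$
$U{\left(O \right)} = 154 + O^{2} + O^{2} \left(4 + O\right)$ ($U{\left(O \right)} = \left(O^{2} + O \left(4 + O\right) O\right) + 154 = \left(O^{2} + O^{2} \left(4 + O\right)\right) + 154 = 154 + O^{2} + O^{2} \left(4 + O\right)$)
$-8890 - \left(P - U{\left(\left(5 + 6\right)^{2} \right)}\right) = -8890 - \left(9062 - \left(5 + 6\right)^{6} - 5 \left(5 + 6\right)^{4}\right) = -8890 + \left(\left(154 + \left(11^{2}\right)^{3} + 5 \left(11^{2}\right)^{2}\right) - 9216\right) = -8890 + \left(\left(154 + 121^{3} + 5 \cdot 121^{2}\right) - 9216\right) = -8890 + \left(\left(154 + 1771561 + 5 \cdot 14641\right) - 9216\right) = -8890 + \left(\left(154 + 1771561 + 73205\right) - 9216\right) = -8890 + \left(1844920 - 9216\right) = -8890 + 1835704 = 1826814$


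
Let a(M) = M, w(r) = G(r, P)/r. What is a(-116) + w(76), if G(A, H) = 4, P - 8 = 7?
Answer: -2203/19 ≈ -115.95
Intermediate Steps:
P = 15 (P = 8 + 7 = 15)
w(r) = 4/r
a(-116) + w(76) = -116 + 4/76 = -116 + 4*(1/76) = -116 + 1/19 = -2203/19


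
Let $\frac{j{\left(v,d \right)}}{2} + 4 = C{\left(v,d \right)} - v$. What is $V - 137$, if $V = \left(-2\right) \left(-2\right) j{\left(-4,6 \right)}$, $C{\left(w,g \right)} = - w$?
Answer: $-105$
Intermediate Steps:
$j{\left(v,d \right)} = -8 - 4 v$ ($j{\left(v,d \right)} = -8 + 2 \left(- v - v\right) = -8 + 2 \left(- 2 v\right) = -8 - 4 v$)
$V = 32$ ($V = \left(-2\right) \left(-2\right) \left(-8 - -16\right) = 4 \left(-8 + 16\right) = 4 \cdot 8 = 32$)
$V - 137 = 32 - 137 = -105$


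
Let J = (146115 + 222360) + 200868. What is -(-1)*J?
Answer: 569343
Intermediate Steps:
J = 569343 (J = 368475 + 200868 = 569343)
-(-1)*J = -(-1)*569343 = -1*(-569343) = 569343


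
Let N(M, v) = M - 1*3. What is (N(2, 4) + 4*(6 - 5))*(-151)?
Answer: -453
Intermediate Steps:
N(M, v) = -3 + M (N(M, v) = M - 3 = -3 + M)
(N(2, 4) + 4*(6 - 5))*(-151) = ((-3 + 2) + 4*(6 - 5))*(-151) = (-1 + 4*1)*(-151) = (-1 + 4)*(-151) = 3*(-151) = -453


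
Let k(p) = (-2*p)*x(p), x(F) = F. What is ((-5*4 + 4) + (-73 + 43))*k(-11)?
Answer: 11132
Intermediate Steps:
k(p) = -2*p² (k(p) = (-2*p)*p = -2*p²)
((-5*4 + 4) + (-73 + 43))*k(-11) = ((-5*4 + 4) + (-73 + 43))*(-2*(-11)²) = ((-20 + 4) - 30)*(-2*121) = (-16 - 30)*(-242) = -46*(-242) = 11132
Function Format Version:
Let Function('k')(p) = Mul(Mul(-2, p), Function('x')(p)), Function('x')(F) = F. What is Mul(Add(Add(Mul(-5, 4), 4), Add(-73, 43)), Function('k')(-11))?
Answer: 11132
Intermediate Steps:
Function('k')(p) = Mul(-2, Pow(p, 2)) (Function('k')(p) = Mul(Mul(-2, p), p) = Mul(-2, Pow(p, 2)))
Mul(Add(Add(Mul(-5, 4), 4), Add(-73, 43)), Function('k')(-11)) = Mul(Add(Add(Mul(-5, 4), 4), Add(-73, 43)), Mul(-2, Pow(-11, 2))) = Mul(Add(Add(-20, 4), -30), Mul(-2, 121)) = Mul(Add(-16, -30), -242) = Mul(-46, -242) = 11132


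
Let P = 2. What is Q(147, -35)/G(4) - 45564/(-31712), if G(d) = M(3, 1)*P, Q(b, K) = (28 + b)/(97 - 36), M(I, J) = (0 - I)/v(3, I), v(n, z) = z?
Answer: 1151/483608 ≈ 0.0023800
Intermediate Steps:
M(I, J) = -1 (M(I, J) = (0 - I)/I = (-I)/I = -1)
Q(b, K) = 28/61 + b/61 (Q(b, K) = (28 + b)/61 = (28 + b)*(1/61) = 28/61 + b/61)
G(d) = -2 (G(d) = -1*2 = -2)
Q(147, -35)/G(4) - 45564/(-31712) = (28/61 + (1/61)*147)/(-2) - 45564/(-31712) = (28/61 + 147/61)*(-½) - 45564*(-1/31712) = (175/61)*(-½) + 11391/7928 = -175/122 + 11391/7928 = 1151/483608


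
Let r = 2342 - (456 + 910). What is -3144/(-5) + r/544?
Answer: 107201/170 ≈ 630.59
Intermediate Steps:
r = 976 (r = 2342 - 1*1366 = 2342 - 1366 = 976)
-3144/(-5) + r/544 = -3144/(-5) + 976/544 = -3144*(-⅕) + 976*(1/544) = 3144/5 + 61/34 = 107201/170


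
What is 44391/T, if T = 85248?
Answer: 14797/28416 ≈ 0.52073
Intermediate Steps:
44391/T = 44391/85248 = 44391*(1/85248) = 14797/28416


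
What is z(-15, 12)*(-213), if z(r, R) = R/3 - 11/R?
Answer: -2627/4 ≈ -656.75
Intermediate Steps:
z(r, R) = -11/R + R/3 (z(r, R) = R*(⅓) - 11/R = R/3 - 11/R = -11/R + R/3)
z(-15, 12)*(-213) = (-11/12 + (⅓)*12)*(-213) = (-11*1/12 + 4)*(-213) = (-11/12 + 4)*(-213) = (37/12)*(-213) = -2627/4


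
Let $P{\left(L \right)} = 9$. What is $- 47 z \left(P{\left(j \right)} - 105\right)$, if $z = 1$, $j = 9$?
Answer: $4512$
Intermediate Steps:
$- 47 z \left(P{\left(j \right)} - 105\right) = \left(-47\right) 1 \left(9 - 105\right) = - 47 \left(9 - 105\right) = \left(-47\right) \left(-96\right) = 4512$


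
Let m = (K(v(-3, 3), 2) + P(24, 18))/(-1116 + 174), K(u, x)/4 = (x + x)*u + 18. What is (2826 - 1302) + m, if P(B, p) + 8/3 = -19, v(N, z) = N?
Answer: 4306817/2826 ≈ 1524.0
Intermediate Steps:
K(u, x) = 72 + 8*u*x (K(u, x) = 4*((x + x)*u + 18) = 4*((2*x)*u + 18) = 4*(2*u*x + 18) = 4*(18 + 2*u*x) = 72 + 8*u*x)
P(B, p) = -65/3 (P(B, p) = -8/3 - 19 = -65/3)
m = -7/2826 (m = ((72 + 8*(-3)*2) - 65/3)/(-1116 + 174) = ((72 - 48) - 65/3)/(-942) = (24 - 65/3)*(-1/942) = (7/3)*(-1/942) = -7/2826 ≈ -0.0024770)
(2826 - 1302) + m = (2826 - 1302) - 7/2826 = 1524 - 7/2826 = 4306817/2826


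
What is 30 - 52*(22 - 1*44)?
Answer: 1174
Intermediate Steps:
30 - 52*(22 - 1*44) = 30 - 52*(22 - 44) = 30 - 52*(-22) = 30 + 1144 = 1174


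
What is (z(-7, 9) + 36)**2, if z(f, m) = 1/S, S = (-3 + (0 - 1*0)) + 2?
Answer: 1225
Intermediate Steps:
S = -1 (S = (-3 + (0 + 0)) + 2 = (-3 + 0) + 2 = -3 + 2 = -1)
z(f, m) = -1 (z(f, m) = 1/(-1) = -1)
(z(-7, 9) + 36)**2 = (-1 + 36)**2 = 35**2 = 1225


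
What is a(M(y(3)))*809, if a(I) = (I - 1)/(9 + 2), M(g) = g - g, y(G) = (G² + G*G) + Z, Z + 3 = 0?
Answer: -809/11 ≈ -73.545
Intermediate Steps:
Z = -3 (Z = -3 + 0 = -3)
y(G) = -3 + 2*G² (y(G) = (G² + G*G) - 3 = (G² + G²) - 3 = 2*G² - 3 = -3 + 2*G²)
M(g) = 0
a(I) = -1/11 + I/11 (a(I) = (-1 + I)/11 = (-1 + I)*(1/11) = -1/11 + I/11)
a(M(y(3)))*809 = (-1/11 + (1/11)*0)*809 = (-1/11 + 0)*809 = -1/11*809 = -809/11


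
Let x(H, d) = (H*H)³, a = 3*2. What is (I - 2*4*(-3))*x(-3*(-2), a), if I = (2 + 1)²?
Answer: 1539648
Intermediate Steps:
I = 9 (I = 3² = 9)
a = 6
x(H, d) = H⁶ (x(H, d) = (H²)³ = H⁶)
(I - 2*4*(-3))*x(-3*(-2), a) = (9 - 2*4*(-3))*(-3*(-2))⁶ = (9 - 8*(-3))*6⁶ = (9 + 24)*46656 = 33*46656 = 1539648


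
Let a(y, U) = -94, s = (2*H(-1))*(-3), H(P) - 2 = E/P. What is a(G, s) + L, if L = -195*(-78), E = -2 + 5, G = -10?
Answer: 15116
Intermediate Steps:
E = 3
H(P) = 2 + 3/P
s = 6 (s = (2*(2 + 3/(-1)))*(-3) = (2*(2 + 3*(-1)))*(-3) = (2*(2 - 3))*(-3) = (2*(-1))*(-3) = -2*(-3) = 6)
L = 15210
a(G, s) + L = -94 + 15210 = 15116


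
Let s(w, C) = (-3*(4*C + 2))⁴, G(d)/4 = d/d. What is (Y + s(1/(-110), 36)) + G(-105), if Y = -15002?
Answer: 36804105338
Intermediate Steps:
G(d) = 4 (G(d) = 4*(d/d) = 4*1 = 4)
s(w, C) = (-6 - 12*C)⁴ (s(w, C) = (-3*(2 + 4*C))⁴ = (-6 - 12*C)⁴)
(Y + s(1/(-110), 36)) + G(-105) = (-15002 + 1296*(1 + 2*36)⁴) + 4 = (-15002 + 1296*(1 + 72)⁴) + 4 = (-15002 + 1296*73⁴) + 4 = (-15002 + 1296*28398241) + 4 = (-15002 + 36804120336) + 4 = 36804105334 + 4 = 36804105338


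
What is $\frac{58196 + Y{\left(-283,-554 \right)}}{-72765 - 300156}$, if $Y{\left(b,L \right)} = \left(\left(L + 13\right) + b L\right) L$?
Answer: $\frac{28833106}{124307} \approx 231.95$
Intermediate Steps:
$Y{\left(b,L \right)} = L \left(13 + L + L b\right)$ ($Y{\left(b,L \right)} = \left(\left(13 + L\right) + L b\right) L = \left(13 + L + L b\right) L = L \left(13 + L + L b\right)$)
$\frac{58196 + Y{\left(-283,-554 \right)}}{-72765 - 300156} = \frac{58196 - 554 \left(13 - 554 - -156782\right)}{-72765 - 300156} = \frac{58196 - 554 \left(13 - 554 + 156782\right)}{-372921} = \left(58196 - 86557514\right) \left(- \frac{1}{372921}\right) = \left(-86499318\right) \left(- \frac{1}{372921}\right) = \frac{28833106}{124307}$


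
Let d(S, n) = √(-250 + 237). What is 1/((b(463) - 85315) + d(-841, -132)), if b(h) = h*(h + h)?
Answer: 343423/117939356942 - I*√13/117939356942 ≈ 2.9119e-6 - 3.0571e-11*I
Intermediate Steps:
d(S, n) = I*√13 (d(S, n) = √(-13) = I*√13)
b(h) = 2*h² (b(h) = h*(2*h) = 2*h²)
1/((b(463) - 85315) + d(-841, -132)) = 1/((2*463² - 85315) + I*√13) = 1/((2*214369 - 85315) + I*√13) = 1/((428738 - 85315) + I*√13) = 1/(343423 + I*√13)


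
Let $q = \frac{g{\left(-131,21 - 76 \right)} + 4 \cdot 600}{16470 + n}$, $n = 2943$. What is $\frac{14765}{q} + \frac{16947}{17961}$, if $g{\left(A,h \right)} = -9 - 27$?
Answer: $\frac{572028265317}{4717756} \approx 1.2125 \cdot 10^{5}$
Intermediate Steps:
$g{\left(A,h \right)} = -36$ ($g{\left(A,h \right)} = -9 - 27 = -36$)
$q = \frac{788}{6471}$ ($q = \frac{-36 + 4 \cdot 600}{16470 + 2943} = \frac{-36 + 2400}{19413} = 2364 \cdot \frac{1}{19413} = \frac{788}{6471} \approx 0.12177$)
$\frac{14765}{q} + \frac{16947}{17961} = \frac{14765}{\frac{788}{6471}} + \frac{16947}{17961} = 14765 \cdot \frac{6471}{788} + 16947 \cdot \frac{1}{17961} = \frac{95544315}{788} + \frac{5649}{5987} = \frac{572028265317}{4717756}$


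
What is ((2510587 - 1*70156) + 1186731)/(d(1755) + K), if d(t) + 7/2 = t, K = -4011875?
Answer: -7254324/8020247 ≈ -0.90450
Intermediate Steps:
d(t) = -7/2 + t
((2510587 - 1*70156) + 1186731)/(d(1755) + K) = ((2510587 - 1*70156) + 1186731)/((-7/2 + 1755) - 4011875) = ((2510587 - 70156) + 1186731)/(3503/2 - 4011875) = (2440431 + 1186731)/(-8020247/2) = 3627162*(-2/8020247) = -7254324/8020247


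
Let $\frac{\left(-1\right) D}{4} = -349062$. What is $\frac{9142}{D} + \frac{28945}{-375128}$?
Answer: $- \frac{660446039}{9353066424} \approx -0.070613$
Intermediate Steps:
$D = 1396248$ ($D = \left(-4\right) \left(-349062\right) = 1396248$)
$\frac{9142}{D} + \frac{28945}{-375128} = \frac{9142}{1396248} + \frac{28945}{-375128} = 9142 \cdot \frac{1}{1396248} + 28945 \left(- \frac{1}{375128}\right) = \frac{653}{99732} - \frac{28945}{375128} = - \frac{660446039}{9353066424}$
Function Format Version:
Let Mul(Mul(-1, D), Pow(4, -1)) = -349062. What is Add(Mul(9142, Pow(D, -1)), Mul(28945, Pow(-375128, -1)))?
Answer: Rational(-660446039, 9353066424) ≈ -0.070613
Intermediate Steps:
D = 1396248 (D = Mul(-4, -349062) = 1396248)
Add(Mul(9142, Pow(D, -1)), Mul(28945, Pow(-375128, -1))) = Add(Mul(9142, Pow(1396248, -1)), Mul(28945, Pow(-375128, -1))) = Add(Mul(9142, Rational(1, 1396248)), Mul(28945, Rational(-1, 375128))) = Add(Rational(653, 99732), Rational(-28945, 375128)) = Rational(-660446039, 9353066424)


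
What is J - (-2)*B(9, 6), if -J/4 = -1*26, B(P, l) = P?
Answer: 122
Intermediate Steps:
J = 104 (J = -(-4)*26 = -4*(-26) = 104)
J - (-2)*B(9, 6) = 104 - (-2)*9 = 104 - 1*(-18) = 104 + 18 = 122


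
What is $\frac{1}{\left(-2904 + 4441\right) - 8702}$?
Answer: $- \frac{1}{7165} \approx -0.00013957$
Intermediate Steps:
$\frac{1}{\left(-2904 + 4441\right) - 8702} = \frac{1}{1537 - 8702} = \frac{1}{-7165} = - \frac{1}{7165}$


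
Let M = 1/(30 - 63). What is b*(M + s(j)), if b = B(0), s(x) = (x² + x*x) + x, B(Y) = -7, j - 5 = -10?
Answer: -10388/33 ≈ -314.79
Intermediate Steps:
j = -5 (j = 5 - 10 = -5)
s(x) = x + 2*x² (s(x) = (x² + x²) + x = 2*x² + x = x + 2*x²)
b = -7
M = -1/33 (M = 1/(-33) = -1/33 ≈ -0.030303)
b*(M + s(j)) = -7*(-1/33 - 5*(1 + 2*(-5))) = -7*(-1/33 - 5*(1 - 10)) = -7*(-1/33 - 5*(-9)) = -7*(-1/33 + 45) = -7*1484/33 = -10388/33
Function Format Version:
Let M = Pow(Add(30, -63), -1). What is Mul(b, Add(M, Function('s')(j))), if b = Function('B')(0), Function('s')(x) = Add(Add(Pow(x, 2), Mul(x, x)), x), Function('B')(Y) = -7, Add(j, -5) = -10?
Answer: Rational(-10388, 33) ≈ -314.79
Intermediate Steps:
j = -5 (j = Add(5, -10) = -5)
Function('s')(x) = Add(x, Mul(2, Pow(x, 2))) (Function('s')(x) = Add(Add(Pow(x, 2), Pow(x, 2)), x) = Add(Mul(2, Pow(x, 2)), x) = Add(x, Mul(2, Pow(x, 2))))
b = -7
M = Rational(-1, 33) (M = Pow(-33, -1) = Rational(-1, 33) ≈ -0.030303)
Mul(b, Add(M, Function('s')(j))) = Mul(-7, Add(Rational(-1, 33), Mul(-5, Add(1, Mul(2, -5))))) = Mul(-7, Add(Rational(-1, 33), Mul(-5, Add(1, -10)))) = Mul(-7, Add(Rational(-1, 33), Mul(-5, -9))) = Mul(-7, Add(Rational(-1, 33), 45)) = Mul(-7, Rational(1484, 33)) = Rational(-10388, 33)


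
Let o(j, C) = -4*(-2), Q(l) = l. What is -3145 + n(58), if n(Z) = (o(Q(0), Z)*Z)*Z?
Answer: 23767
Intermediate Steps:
o(j, C) = 8
n(Z) = 8*Z² (n(Z) = (8*Z)*Z = 8*Z²)
-3145 + n(58) = -3145 + 8*58² = -3145 + 8*3364 = -3145 + 26912 = 23767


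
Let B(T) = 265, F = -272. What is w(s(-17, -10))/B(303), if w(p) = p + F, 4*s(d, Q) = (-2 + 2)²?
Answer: -272/265 ≈ -1.0264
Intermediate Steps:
s(d, Q) = 0 (s(d, Q) = (-2 + 2)²/4 = (¼)*0² = (¼)*0 = 0)
w(p) = -272 + p (w(p) = p - 272 = -272 + p)
w(s(-17, -10))/B(303) = (-272 + 0)/265 = -272*1/265 = -272/265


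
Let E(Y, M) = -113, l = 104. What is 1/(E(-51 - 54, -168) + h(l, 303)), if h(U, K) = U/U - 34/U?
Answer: -52/5841 ≈ -0.0089026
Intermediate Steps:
h(U, K) = 1 - 34/U
1/(E(-51 - 54, -168) + h(l, 303)) = 1/(-113 + (-34 + 104)/104) = 1/(-113 + (1/104)*70) = 1/(-113 + 35/52) = 1/(-5841/52) = -52/5841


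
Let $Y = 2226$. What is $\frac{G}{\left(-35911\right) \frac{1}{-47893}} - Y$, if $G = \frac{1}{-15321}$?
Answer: $- \frac{1224728399299}{550192431} \approx -2226.0$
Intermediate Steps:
$G = - \frac{1}{15321} \approx -6.527 \cdot 10^{-5}$
$\frac{G}{\left(-35911\right) \frac{1}{-47893}} - Y = - \frac{1}{15321 \left(- \frac{35911}{-47893}\right)} - 2226 = - \frac{1}{15321 \left(\left(-35911\right) \left(- \frac{1}{47893}\right)\right)} - 2226 = - \frac{1}{15321 \cdot \frac{35911}{47893}} - 2226 = \left(- \frac{1}{15321}\right) \frac{47893}{35911} - 2226 = - \frac{47893}{550192431} - 2226 = - \frac{1224728399299}{550192431}$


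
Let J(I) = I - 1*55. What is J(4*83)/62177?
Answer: 277/62177 ≈ 0.0044550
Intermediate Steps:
J(I) = -55 + I (J(I) = I - 55 = -55 + I)
J(4*83)/62177 = (-55 + 4*83)/62177 = (-55 + 332)*(1/62177) = 277*(1/62177) = 277/62177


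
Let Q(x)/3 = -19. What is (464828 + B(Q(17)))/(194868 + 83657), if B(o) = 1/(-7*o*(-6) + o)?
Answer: 1139293427/682664775 ≈ 1.6689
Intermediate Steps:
Q(x) = -57 (Q(x) = 3*(-19) = -57)
B(o) = 1/(43*o) (B(o) = 1/(42*o + o) = 1/(43*o))
(464828 + B(Q(17)))/(194868 + 83657) = (464828 + (1/43)/(-57))/(194868 + 83657) = (464828 + (1/43)*(-1/57))/278525 = (464828 - 1/2451)*(1/278525) = (1139293427/2451)*(1/278525) = 1139293427/682664775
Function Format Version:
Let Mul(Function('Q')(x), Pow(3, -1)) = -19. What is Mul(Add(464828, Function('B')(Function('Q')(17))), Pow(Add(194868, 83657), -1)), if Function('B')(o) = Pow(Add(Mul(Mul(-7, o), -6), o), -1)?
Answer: Rational(1139293427, 682664775) ≈ 1.6689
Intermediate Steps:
Function('Q')(x) = -57 (Function('Q')(x) = Mul(3, -19) = -57)
Function('B')(o) = Mul(Rational(1, 43), Pow(o, -1)) (Function('B')(o) = Pow(Add(Mul(42, o), o), -1) = Pow(Mul(43, o), -1) = Mul(Rational(1, 43), Pow(o, -1)))
Mul(Add(464828, Function('B')(Function('Q')(17))), Pow(Add(194868, 83657), -1)) = Mul(Add(464828, Mul(Rational(1, 43), Pow(-57, -1))), Pow(Add(194868, 83657), -1)) = Mul(Add(464828, Mul(Rational(1, 43), Rational(-1, 57))), Pow(278525, -1)) = Mul(Add(464828, Rational(-1, 2451)), Rational(1, 278525)) = Mul(Rational(1139293427, 2451), Rational(1, 278525)) = Rational(1139293427, 682664775)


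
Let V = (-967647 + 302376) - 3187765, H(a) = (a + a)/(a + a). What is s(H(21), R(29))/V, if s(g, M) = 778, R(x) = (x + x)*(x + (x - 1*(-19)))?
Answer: -389/1926518 ≈ -0.00020192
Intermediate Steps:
H(a) = 1 (H(a) = (2*a)/((2*a)) = (2*a)*(1/(2*a)) = 1)
V = -3853036 (V = -665271 - 3187765 = -3853036)
R(x) = 2*x*(19 + 2*x) (R(x) = (2*x)*(x + (x + 19)) = (2*x)*(x + (19 + x)) = (2*x)*(19 + 2*x) = 2*x*(19 + 2*x))
s(H(21), R(29))/V = 778/(-3853036) = 778*(-1/3853036) = -389/1926518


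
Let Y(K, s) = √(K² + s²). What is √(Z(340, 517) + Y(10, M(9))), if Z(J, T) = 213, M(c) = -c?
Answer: √(213 + √181) ≈ 15.048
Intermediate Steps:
√(Z(340, 517) + Y(10, M(9))) = √(213 + √(10² + (-1*9)²)) = √(213 + √(100 + (-9)²)) = √(213 + √(100 + 81)) = √(213 + √181)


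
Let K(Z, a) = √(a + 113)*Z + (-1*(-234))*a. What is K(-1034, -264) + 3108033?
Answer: 3046257 - 1034*I*√151 ≈ 3.0463e+6 - 12706.0*I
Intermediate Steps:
K(Z, a) = 234*a + Z*√(113 + a) (K(Z, a) = √(113 + a)*Z + 234*a = Z*√(113 + a) + 234*a = 234*a + Z*√(113 + a))
K(-1034, -264) + 3108033 = (234*(-264) - 1034*√(113 - 264)) + 3108033 = (-61776 - 1034*I*√151) + 3108033 = 3046257 - 1034*I*√151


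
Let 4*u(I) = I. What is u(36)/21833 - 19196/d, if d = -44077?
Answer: 419502961/962333141 ≈ 0.43592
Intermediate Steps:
u(I) = I/4
u(36)/21833 - 19196/d = ((¼)*36)/21833 - 19196/(-44077) = 9*(1/21833) - 19196*(-1/44077) = 9/21833 + 19196/44077 = 419502961/962333141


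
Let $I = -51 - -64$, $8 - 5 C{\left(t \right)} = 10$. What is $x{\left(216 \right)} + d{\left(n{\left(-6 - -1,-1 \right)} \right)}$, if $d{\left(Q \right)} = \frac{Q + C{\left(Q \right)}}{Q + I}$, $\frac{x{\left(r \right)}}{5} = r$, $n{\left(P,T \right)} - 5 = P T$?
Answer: $\frac{124248}{115} \approx 1080.4$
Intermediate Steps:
$C{\left(t \right)} = - \frac{2}{5}$ ($C{\left(t \right)} = \frac{8}{5} - 2 = - \frac{2}{5}$)
$I = 13$ ($I = -51 + 64 = 13$)
$n{\left(P,T \right)} = 5 + P T$
$x{\left(r \right)} = 5 r$
$d{\left(Q \right)} = \frac{- \frac{2}{5} + Q}{13 + Q}$ ($d{\left(Q \right)} = \frac{Q - \frac{2}{5}}{Q + 13} = \frac{- \frac{2}{5} + Q}{13 + Q}$)
$x{\left(216 \right)} + d{\left(n{\left(-6 - -1,-1 \right)} \right)} = 5 \cdot 216 + \frac{- \frac{2}{5} + \left(5 + \left(-6 - -1\right) \left(-1\right)\right)}{13 + \left(5 + \left(-6 - -1\right) \left(-1\right)\right)} = 1080 + \frac{- \frac{2}{5} + \left(5 + \left(-6 + 1\right) \left(-1\right)\right)}{13 + \left(5 + \left(-6 + 1\right) \left(-1\right)\right)} = 1080 + \frac{- \frac{2}{5} + \left(5 - -5\right)}{13 + \left(5 - -5\right)} = 1080 + \frac{- \frac{2}{5} + \left(5 + 5\right)}{13 + \left(5 + 5\right)} = 1080 + \frac{- \frac{2}{5} + 10}{13 + 10} = 1080 + \frac{1}{23} \cdot \frac{48}{5} = 1080 + \frac{48}{115} = \frac{124248}{115}$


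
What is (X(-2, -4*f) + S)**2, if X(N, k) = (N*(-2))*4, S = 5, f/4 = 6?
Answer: 441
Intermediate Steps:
f = 24 (f = 4*6 = 24)
X(N, k) = -8*N (X(N, k) = -2*N*4 = -8*N)
(X(-2, -4*f) + S)**2 = (-8*(-2) + 5)**2 = (16 + 5)**2 = 21**2 = 441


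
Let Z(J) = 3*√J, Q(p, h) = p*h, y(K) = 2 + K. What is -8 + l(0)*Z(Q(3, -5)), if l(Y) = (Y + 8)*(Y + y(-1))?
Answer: -8 + 24*I*√15 ≈ -8.0 + 92.952*I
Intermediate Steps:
Q(p, h) = h*p
l(Y) = (1 + Y)*(8 + Y) (l(Y) = (Y + 8)*(Y + (2 - 1)) = (8 + Y)*(Y + 1) = (8 + Y)*(1 + Y) = (1 + Y)*(8 + Y))
-8 + l(0)*Z(Q(3, -5)) = -8 + (8 + 0² + 9*0)*(3*√(-5*3)) = -8 + (8 + 0 + 0)*(3*√(-15)) = -8 + 8*(3*(I*√15)) = -8 + 8*(3*I*√15) = -8 + 24*I*√15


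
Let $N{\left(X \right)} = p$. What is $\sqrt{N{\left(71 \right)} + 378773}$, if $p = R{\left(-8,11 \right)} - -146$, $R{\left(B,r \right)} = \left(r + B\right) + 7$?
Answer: $\sqrt{378929} \approx 615.57$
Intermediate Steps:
$R{\left(B,r \right)} = 7 + B + r$ ($R{\left(B,r \right)} = \left(B + r\right) + 7 = 7 + B + r$)
$p = 156$ ($p = \left(7 - 8 + 11\right) - -146 = 10 + 146 = 156$)
$N{\left(X \right)} = 156$
$\sqrt{N{\left(71 \right)} + 378773} = \sqrt{156 + 378773} = \sqrt{378929}$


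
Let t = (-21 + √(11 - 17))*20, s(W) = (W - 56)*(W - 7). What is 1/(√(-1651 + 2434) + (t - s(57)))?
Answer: 1/(-470 + 3*√87 + 20*I*√6) ≈ -0.0022349 - 0.0002477*I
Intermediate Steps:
s(W) = (-56 + W)*(-7 + W)
t = -420 + 20*I*√6 (t = (-21 + √(-6))*20 = (-21 + I*√6)*20 = -420 + 20*I*√6 ≈ -420.0 + 48.99*I)
1/(√(-1651 + 2434) + (t - s(57))) = 1/(√(-1651 + 2434) + ((-420 + 20*I*√6) - (392 + 57² - 63*57))) = 1/(√783 + ((-420 + 20*I*√6) - (392 + 3249 - 3591))) = 1/(3*√87 + ((-420 + 20*I*√6) - 1*50)) = 1/(3*√87 + ((-420 + 20*I*√6) - 50)) = 1/(3*√87 + (-470 + 20*I*√6)) = 1/(-470 + 3*√87 + 20*I*√6)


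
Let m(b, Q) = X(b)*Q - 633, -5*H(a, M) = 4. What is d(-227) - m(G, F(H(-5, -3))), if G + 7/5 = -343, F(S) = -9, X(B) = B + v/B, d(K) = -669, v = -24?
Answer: -4498686/1435 ≈ -3135.0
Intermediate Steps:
H(a, M) = -⅘ (H(a, M) = -⅕*4 = -⅘)
X(B) = B - 24/B
G = -1722/5 (G = -7/5 - 343 = -1722/5 ≈ -344.40)
m(b, Q) = -633 + Q*(b - 24/b) (m(b, Q) = (b - 24/b)*Q - 633 = Q*(b - 24/b) - 633 = -633 + Q*(b - 24/b))
d(-227) - m(G, F(H(-5, -3))) = -669 - (-633 - 9*(-1722/5) - 24*(-9)/(-1722/5)) = -669 - (-633 + 15498/5 - 24*(-9)*(-5/1722)) = -669 - (-633 + 15498/5 - 180/287) = -669 - 1*3538671/1435 = -669 - 3538671/1435 = -4498686/1435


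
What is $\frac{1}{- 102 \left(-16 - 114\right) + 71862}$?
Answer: $\frac{1}{85122} \approx 1.1748 \cdot 10^{-5}$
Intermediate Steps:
$\frac{1}{- 102 \left(-16 - 114\right) + 71862} = \frac{1}{\left(-102\right) \left(-130\right) + 71862} = \frac{1}{13260 + 71862} = \frac{1}{85122}$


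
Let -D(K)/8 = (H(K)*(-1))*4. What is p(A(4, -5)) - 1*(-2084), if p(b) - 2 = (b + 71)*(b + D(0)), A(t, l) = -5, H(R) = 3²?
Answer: 20764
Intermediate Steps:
H(R) = 9
D(K) = 288 (D(K) = -8*9*(-1)*4 = -(-72)*4 = -8*(-36) = 288)
p(b) = 2 + (71 + b)*(288 + b) (p(b) = 2 + (b + 71)*(b + 288) = 2 + (71 + b)*(288 + b))
p(A(4, -5)) - 1*(-2084) = (20450 + (-5)² + 359*(-5)) - 1*(-2084) = (20450 + 25 - 1795) + 2084 = 18680 + 2084 = 20764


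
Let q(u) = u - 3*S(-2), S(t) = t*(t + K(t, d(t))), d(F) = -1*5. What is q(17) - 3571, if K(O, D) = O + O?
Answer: -3590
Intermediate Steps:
d(F) = -5
K(O, D) = 2*O
S(t) = 3*t**2 (S(t) = t*(t + 2*t) = t*(3*t) = 3*t**2)
q(u) = -36 + u (q(u) = u - 9*(-2)**2 = u - 9*4 = u - 3*12 = u - 36 = -36 + u)
q(17) - 3571 = (-36 + 17) - 3571 = -19 - 3571 = -3590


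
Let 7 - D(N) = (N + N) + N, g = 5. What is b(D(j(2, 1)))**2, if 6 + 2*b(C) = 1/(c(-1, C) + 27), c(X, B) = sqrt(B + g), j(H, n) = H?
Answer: 6194909/696972 + 479*sqrt(6)/116162 ≈ 8.8984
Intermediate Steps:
D(N) = 7 - 3*N (D(N) = 7 - ((N + N) + N) = 7 - (2*N + N) = 7 - 3*N)
c(X, B) = sqrt(5 + B) (c(X, B) = sqrt(B + 5) = sqrt(5 + B))
b(C) = -3 + 1/(2*(27 + sqrt(5 + C))) (b(C) = -3 + 1/(2*(sqrt(5 + C) + 27)) = -3 + 1/(2*(27 + sqrt(5 + C))))
b(D(j(2, 1)))**2 = ((-161 - 6*sqrt(5 + (7 - 3*2)))/(2*(27 + sqrt(5 + (7 - 3*2)))))**2 = ((-161 - 6*sqrt(5 + (7 - 6)))/(2*(27 + sqrt(5 + (7 - 6)))))**2 = ((-161 - 6*sqrt(5 + 1))/(2*(27 + sqrt(5 + 1))))**2 = ((-161 - 6*sqrt(6))/(2*(27 + sqrt(6))))**2 = (-161 - 6*sqrt(6))**2/(4*(27 + sqrt(6))**2)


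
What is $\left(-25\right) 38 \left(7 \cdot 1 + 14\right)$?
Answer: $-19950$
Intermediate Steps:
$\left(-25\right) 38 \left(7 \cdot 1 + 14\right) = - 950 \left(7 + 14\right) = \left(-950\right) 21 = -19950$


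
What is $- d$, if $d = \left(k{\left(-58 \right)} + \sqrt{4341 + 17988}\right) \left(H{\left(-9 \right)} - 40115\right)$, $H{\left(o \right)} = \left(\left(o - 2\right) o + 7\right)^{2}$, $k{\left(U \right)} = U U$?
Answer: $97148956 + 86637 \sqrt{2481} \approx 1.0146 \cdot 10^{8}$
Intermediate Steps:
$k{\left(U \right)} = U^{2}$
$H{\left(o \right)} = \left(7 + o \left(-2 + o\right)\right)^{2}$ ($H{\left(o \right)} = \left(\left(-2 + o\right) o + 7\right)^{2} = \left(o \left(-2 + o\right) + 7\right)^{2} = \left(7 + o \left(-2 + o\right)\right)^{2}$)
$d = -97148956 - 86637 \sqrt{2481}$ ($d = \left(\left(-58\right)^{2} + \sqrt{4341 + 17988}\right) \left(\left(7 + \left(-9\right)^{2} - -18\right)^{2} - 40115\right) = \left(3364 + \sqrt{22329}\right) \left(\left(7 + 81 + 18\right)^{2} - 40115\right) = \left(3364 + 3 \sqrt{2481}\right) \left(106^{2} - 40115\right) = \left(3364 + 3 \sqrt{2481}\right) \left(11236 - 40115\right) = \left(3364 + 3 \sqrt{2481}\right) \left(-28879\right) = -97148956 - 86637 \sqrt{2481} \approx -1.0146 \cdot 10^{8}$)
$- d = - (-97148956 - 86637 \sqrt{2481}) = 97148956 + 86637 \sqrt{2481}$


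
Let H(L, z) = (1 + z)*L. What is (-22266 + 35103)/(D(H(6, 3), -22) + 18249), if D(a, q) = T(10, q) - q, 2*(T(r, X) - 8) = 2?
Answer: 12837/18280 ≈ 0.70224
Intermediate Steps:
T(r, X) = 9 (T(r, X) = 8 + (½)*2 = 8 + 1 = 9)
H(L, z) = L*(1 + z)
D(a, q) = 9 - q
(-22266 + 35103)/(D(H(6, 3), -22) + 18249) = (-22266 + 35103)/((9 - 1*(-22)) + 18249) = 12837/((9 + 22) + 18249) = 12837/(31 + 18249) = 12837/18280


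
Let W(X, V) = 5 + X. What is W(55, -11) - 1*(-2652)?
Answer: 2712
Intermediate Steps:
W(55, -11) - 1*(-2652) = (5 + 55) - 1*(-2652) = 60 + 2652 = 2712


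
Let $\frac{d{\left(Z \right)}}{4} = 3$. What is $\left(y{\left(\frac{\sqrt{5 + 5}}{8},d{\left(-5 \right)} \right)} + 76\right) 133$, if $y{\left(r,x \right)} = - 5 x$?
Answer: $2128$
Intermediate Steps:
$d{\left(Z \right)} = 12$ ($d{\left(Z \right)} = 4 \cdot 3 = 12$)
$\left(y{\left(\frac{\sqrt{5 + 5}}{8},d{\left(-5 \right)} \right)} + 76\right) 133 = \left(\left(-5\right) 12 + 76\right) 133 = \left(-60 + 76\right) 133 = 16 \cdot 133 = 2128$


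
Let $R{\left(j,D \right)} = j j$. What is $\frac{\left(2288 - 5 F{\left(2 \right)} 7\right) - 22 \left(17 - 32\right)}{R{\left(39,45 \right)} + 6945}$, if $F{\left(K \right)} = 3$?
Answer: $\frac{2513}{8466} \approx 0.29683$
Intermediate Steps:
$R{\left(j,D \right)} = j^{2}$
$\frac{\left(2288 - 5 F{\left(2 \right)} 7\right) - 22 \left(17 - 32\right)}{R{\left(39,45 \right)} + 6945} = \frac{\left(2288 - 5 \cdot 3 \cdot 7\right) - 22 \left(17 - 32\right)}{39^{2} + 6945} = \frac{\left(2288 - 15 \cdot 7\right) - -330}{1521 + 6945} = \frac{\left(2288 - 105\right) + 330}{8466} = \left(\left(2288 - 105\right) + 330\right) \frac{1}{8466} = \left(2183 + 330\right) \frac{1}{8466} = 2513 \cdot \frac{1}{8466} = \frac{2513}{8466}$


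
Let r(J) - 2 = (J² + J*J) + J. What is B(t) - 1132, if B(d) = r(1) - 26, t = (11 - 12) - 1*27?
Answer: -1153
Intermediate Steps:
t = -28 (t = -1 - 27 = -28)
r(J) = 2 + J + 2*J² (r(J) = 2 + ((J² + J*J) + J) = 2 + ((J² + J²) + J) = 2 + (2*J² + J) = 2 + (J + 2*J²) = 2 + J + 2*J²)
B(d) = -21 (B(d) = (2 + 1 + 2*1²) - 26 = (2 + 1 + 2*1) - 26 = (2 + 1 + 2) - 26 = 5 - 26 = -21)
B(t) - 1132 = -21 - 1132 = -1153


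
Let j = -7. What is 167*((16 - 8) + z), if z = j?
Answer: 167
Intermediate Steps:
z = -7
167*((16 - 8) + z) = 167*((16 - 8) - 7) = 167*(8 - 7) = 167*1 = 167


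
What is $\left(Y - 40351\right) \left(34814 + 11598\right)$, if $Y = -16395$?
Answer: $-2633695352$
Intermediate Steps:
$\left(Y - 40351\right) \left(34814 + 11598\right) = \left(-16395 - 40351\right) \left(34814 + 11598\right) = \left(-56746\right) 46412 = -2633695352$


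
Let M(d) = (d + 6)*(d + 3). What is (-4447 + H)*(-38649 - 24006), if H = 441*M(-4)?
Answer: 333888495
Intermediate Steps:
M(d) = (3 + d)*(6 + d) (M(d) = (6 + d)*(3 + d) = (3 + d)*(6 + d))
H = -882 (H = 441*(18 + (-4)² + 9*(-4)) = 441*(18 + 16 - 36) = 441*(-2) = -882)
(-4447 + H)*(-38649 - 24006) = (-4447 - 882)*(-38649 - 24006) = -5329*(-62655) = 333888495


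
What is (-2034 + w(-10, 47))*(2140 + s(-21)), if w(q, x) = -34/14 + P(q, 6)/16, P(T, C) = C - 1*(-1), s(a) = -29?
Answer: -481373441/112 ≈ -4.2980e+6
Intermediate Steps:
P(T, C) = 1 + C (P(T, C) = C + 1 = 1 + C)
w(q, x) = -223/112 (w(q, x) = -34/14 + (1 + 6)/16 = -34*1/14 + 7*(1/16) = -17/7 + 7/16 = -223/112)
(-2034 + w(-10, 47))*(2140 + s(-21)) = (-2034 - 223/112)*(2140 - 29) = -228031/112*2111 = -481373441/112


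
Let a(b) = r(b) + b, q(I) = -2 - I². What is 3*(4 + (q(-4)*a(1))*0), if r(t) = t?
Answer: 12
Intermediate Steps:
a(b) = 2*b (a(b) = b + b = 2*b)
3*(4 + (q(-4)*a(1))*0) = 3*(4 + ((-2 - 1*(-4)²)*(2*1))*0) = 3*(4 + ((-2 - 1*16)*2)*0) = 3*(4 + ((-2 - 16)*2)*0) = 3*(4 - 18*2*0) = 3*(4 - 36*0) = 3*(4 + 0) = 3*4 = 12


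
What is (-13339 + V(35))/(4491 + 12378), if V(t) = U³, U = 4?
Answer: -4425/5623 ≈ -0.78695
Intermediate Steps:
V(t) = 64 (V(t) = 4³ = 64)
(-13339 + V(35))/(4491 + 12378) = (-13339 + 64)/(4491 + 12378) = -13275/16869 = -13275*1/16869 = -4425/5623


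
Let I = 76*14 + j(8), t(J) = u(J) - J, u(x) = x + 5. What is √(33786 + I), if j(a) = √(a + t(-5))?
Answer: √(34850 + √13) ≈ 186.69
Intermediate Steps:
u(x) = 5 + x
t(J) = 5 (t(J) = (5 + J) - J = 5)
j(a) = √(5 + a) (j(a) = √(a + 5) = √(5 + a))
I = 1064 + √13 (I = 76*14 + √(5 + 8) = 1064 + √13 ≈ 1067.6)
√(33786 + I) = √(33786 + (1064 + √13)) = √(34850 + √13)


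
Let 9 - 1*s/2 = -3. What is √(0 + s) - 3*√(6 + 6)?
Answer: -6*√3 + 2*√6 ≈ -5.4933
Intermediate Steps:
s = 24 (s = 18 - 2*(-3) = 18 + 6 = 24)
√(0 + s) - 3*√(6 + 6) = √(0 + 24) - 3*√(6 + 6) = √24 - 6*√3 = 2*√6 - 6*√3 = -6*√3 + 2*√6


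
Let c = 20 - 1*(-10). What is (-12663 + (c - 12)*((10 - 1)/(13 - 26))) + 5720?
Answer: -90421/13 ≈ -6955.5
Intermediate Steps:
c = 30 (c = 20 + 10 = 30)
(-12663 + (c - 12)*((10 - 1)/(13 - 26))) + 5720 = (-12663 + (30 - 12)*((10 - 1)/(13 - 26))) + 5720 = (-12663 + 18*(9/(-13))) + 5720 = (-12663 + 18*(9*(-1/13))) + 5720 = (-12663 + 18*(-9/13)) + 5720 = (-12663 - 162/13) + 5720 = -164781/13 + 5720 = -90421/13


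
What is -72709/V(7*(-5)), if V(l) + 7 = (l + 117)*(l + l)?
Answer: 10387/821 ≈ 12.652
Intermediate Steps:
V(l) = -7 + 2*l*(117 + l) (V(l) = -7 + (l + 117)*(l + l) = -7 + (117 + l)*(2*l) = -7 + 2*l*(117 + l))
-72709/V(7*(-5)) = -72709/(-7 + 2*(7*(-5))**2 + 234*(7*(-5))) = -72709/(-7 + 2*(-35)**2 + 234*(-35)) = -72709/(-7 + 2*1225 - 8190) = -72709/(-7 + 2450 - 8190) = -72709/(-5747) = -72709*(-1/5747) = 10387/821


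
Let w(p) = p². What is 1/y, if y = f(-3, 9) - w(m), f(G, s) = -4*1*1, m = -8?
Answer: -1/68 ≈ -0.014706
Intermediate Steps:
f(G, s) = -4 (f(G, s) = -4*1 = -4)
y = -68 (y = -4 - 1*(-8)² = -4 - 1*64 = -4 - 64 = -68)
1/y = 1/(-68) = -1/68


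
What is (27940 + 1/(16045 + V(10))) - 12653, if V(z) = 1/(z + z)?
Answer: 4905613607/320901 ≈ 15287.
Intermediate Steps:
V(z) = 1/(2*z)
(27940 + 1/(16045 + V(10))) - 12653 = (27940 + 1/(16045 + (½)/10)) - 12653 = (27940 + 1/(16045 + (½)*(⅒))) - 12653 = (27940 + 1/(16045 + 1/20)) - 12653 = (27940 + 1/(320901/20)) - 12653 = (27940 + 20/320901) - 12653 = 8965973960/320901 - 12653 = 4905613607/320901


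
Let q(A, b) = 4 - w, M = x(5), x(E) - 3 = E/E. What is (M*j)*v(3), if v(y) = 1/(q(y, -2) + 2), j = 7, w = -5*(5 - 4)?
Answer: 28/11 ≈ 2.5455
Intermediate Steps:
x(E) = 4 (x(E) = 3 + E/E = 3 + 1 = 4)
w = -5 (w = -5*1 = -5)
M = 4
q(A, b) = 9 (q(A, b) = 4 - 1*(-5) = 4 + 5 = 9)
v(y) = 1/11 (v(y) = 1/(9 + 2) = 1/11)
(M*j)*v(3) = (4*7)*(1/11) = 28*(1/11) = 28/11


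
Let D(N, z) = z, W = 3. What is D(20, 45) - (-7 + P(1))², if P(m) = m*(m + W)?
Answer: 36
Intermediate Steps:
P(m) = m*(3 + m) (P(m) = m*(m + 3) = m*(3 + m))
D(20, 45) - (-7 + P(1))² = 45 - (-7 + 1*(3 + 1))² = 45 - (-7 + 1*4)² = 45 - (-7 + 4)² = 45 - 1*(-3)² = 45 - 1*9 = 45 - 9 = 36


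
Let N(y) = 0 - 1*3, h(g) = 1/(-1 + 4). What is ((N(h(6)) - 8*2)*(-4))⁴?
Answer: 33362176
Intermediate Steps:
h(g) = ⅓ (h(g) = 1/3 = ⅓)
N(y) = -3 (N(y) = 0 - 3 = -3)
((N(h(6)) - 8*2)*(-4))⁴ = ((-3 - 8*2)*(-4))⁴ = ((-3 - 2*8)*(-4))⁴ = ((-3 - 16)*(-4))⁴ = (-19*(-4))⁴ = 76⁴ = 33362176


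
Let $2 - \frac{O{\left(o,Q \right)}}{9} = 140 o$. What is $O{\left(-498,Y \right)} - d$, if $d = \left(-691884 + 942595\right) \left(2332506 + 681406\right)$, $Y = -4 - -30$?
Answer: $-755620263934$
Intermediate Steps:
$Y = 26$ ($Y = -4 + 30 = 26$)
$O{\left(o,Q \right)} = 18 - 1260 o$ ($O{\left(o,Q \right)} = 18 - 9 \cdot 140 o = 18 - 1260 o$)
$d = 755620891432$ ($d = 250711 \cdot 3013912 = 755620891432$)
$O{\left(-498,Y \right)} - d = \left(18 - -627480\right) - 755620891432 = \left(18 + 627480\right) - 755620891432 = 627498 - 755620891432 = -755620263934$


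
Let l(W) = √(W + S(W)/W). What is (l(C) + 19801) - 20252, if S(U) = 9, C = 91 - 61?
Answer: -451 + √3030/10 ≈ -445.50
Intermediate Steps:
C = 30
l(W) = √(W + 9/W)
(l(C) + 19801) - 20252 = (√(30 + 9/30) + 19801) - 20252 = (√(30 + 9*(1/30)) + 19801) - 20252 = (√(30 + 3/10) + 19801) - 20252 = (√(303/10) + 19801) - 20252 = (√3030/10 + 19801) - 20252 = (19801 + √3030/10) - 20252 = -451 + √3030/10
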